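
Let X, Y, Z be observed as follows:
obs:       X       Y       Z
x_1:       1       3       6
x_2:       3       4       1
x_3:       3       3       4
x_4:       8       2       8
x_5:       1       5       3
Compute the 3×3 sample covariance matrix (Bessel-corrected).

Step 1 — column means:
  mean(X) = (1 + 3 + 3 + 8 + 1) / 5 = 16/5 = 3.2
  mean(Y) = (3 + 4 + 3 + 2 + 5) / 5 = 17/5 = 3.4
  mean(Z) = (6 + 1 + 4 + 8 + 3) / 5 = 22/5 = 4.4

Step 2 — sample covariance S[i,j] = (1/(n-1)) · Σ_k (x_{k,i} - mean_i) · (x_{k,j} - mean_j), with n-1 = 4.
  S[X,X] = ((-2.2)·(-2.2) + (-0.2)·(-0.2) + (-0.2)·(-0.2) + (4.8)·(4.8) + (-2.2)·(-2.2)) / 4 = 32.8/4 = 8.2
  S[X,Y] = ((-2.2)·(-0.4) + (-0.2)·(0.6) + (-0.2)·(-0.4) + (4.8)·(-1.4) + (-2.2)·(1.6)) / 4 = -9.4/4 = -2.35
  S[X,Z] = ((-2.2)·(1.6) + (-0.2)·(-3.4) + (-0.2)·(-0.4) + (4.8)·(3.6) + (-2.2)·(-1.4)) / 4 = 17.6/4 = 4.4
  S[Y,Y] = ((-0.4)·(-0.4) + (0.6)·(0.6) + (-0.4)·(-0.4) + (-1.4)·(-1.4) + (1.6)·(1.6)) / 4 = 5.2/4 = 1.3
  S[Y,Z] = ((-0.4)·(1.6) + (0.6)·(-3.4) + (-0.4)·(-0.4) + (-1.4)·(3.6) + (1.6)·(-1.4)) / 4 = -9.8/4 = -2.45
  S[Z,Z] = ((1.6)·(1.6) + (-3.4)·(-3.4) + (-0.4)·(-0.4) + (3.6)·(3.6) + (-1.4)·(-1.4)) / 4 = 29.2/4 = 7.3

S is symmetric (S[j,i] = S[i,j]). Assembling:

S = [[8.2, -2.35, 4.4],
 [-2.35, 1.3, -2.45],
 [4.4, -2.45, 7.3]]


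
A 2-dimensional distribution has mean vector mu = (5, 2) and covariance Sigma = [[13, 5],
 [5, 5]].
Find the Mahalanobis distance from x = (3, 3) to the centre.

Step 1 — centre the observation: (x - mu) = (-2, 1).

Step 2 — invert Sigma. det(Sigma) = 13·5 - (5)² = 40.
  Sigma^{-1} = (1/det) · [[d, -b], [-b, a]] = [[0.125, -0.125],
 [-0.125, 0.325]].

Step 3 — form the quadratic (x - mu)^T · Sigma^{-1} · (x - mu):
  Sigma^{-1} · (x - mu) = (-0.375, 0.575).
  (x - mu)^T · [Sigma^{-1} · (x - mu)] = (-2)·(-0.375) + (1)·(0.575) = 1.325.

Step 4 — take square root: d = √(1.325) ≈ 1.1511.

d(x, mu) = √(1.325) ≈ 1.1511


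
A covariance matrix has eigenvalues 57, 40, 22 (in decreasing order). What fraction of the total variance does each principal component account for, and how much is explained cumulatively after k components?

Step 1 — total variance = trace(Sigma) = Σ λ_i = 57 + 40 + 22 = 119.

Step 2 — fraction explained by component i = λ_i / Σ λ:
  PC1: 57/119 = 0.479
  PC2: 40/119 = 0.3361
  PC3: 22/119 = 0.1849

Step 3 — cumulative fraction after k components = (λ_1 + ... + λ_k) / Σ λ:
  k = 1: 57/119 = 0.479
  k = 2: (57 + 40)/119 = 97/119 = 0.8151
  k = 3: (57 + 40 + 22)/119 = 119/119 = 1

Summary (fraction, with percent):

explained: PC1 0.479 (47.9%), PC2 0.3361 (33.61%), PC3 0.1849 (18.49%);  cumulative: 0.479, 0.8151, 1


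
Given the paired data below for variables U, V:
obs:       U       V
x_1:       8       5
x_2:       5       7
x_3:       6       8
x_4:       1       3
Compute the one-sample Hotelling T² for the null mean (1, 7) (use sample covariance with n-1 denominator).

Step 1 — sample mean vector:
  mean(U) = (8 + 5 + 6 + 1) / 4 = 20/4 = 5
  mean(V) = (5 + 7 + 8 + 3) / 4 = 23/4 = 5.75
  x̄ = (5, 5.75),  deviation x̄ - mu_0 = (5, 5.75) - (1, 7) = (4, -1.25).

Step 2 — sample covariance matrix, S[i,j] = (1/(n-1)) · Σ_k (x_{k,i} - mean_i) · (x_{k,j} - mean_j), divisor n-1 = 3:
  S[U,U] = ((3)·(3) + (0)·(0) + (1)·(1) + (-4)·(-4)) / 3 = 26/3 = 8.6667
  S[U,V] = ((3)·(-0.75) + (0)·(1.25) + (1)·(2.25) + (-4)·(-2.75)) / 3 = 11/3 = 3.6667
  S[V,V] = ((-0.75)·(-0.75) + (1.25)·(1.25) + (2.25)·(2.25) + (-2.75)·(-2.75)) / 3 = 14.75/3 = 4.9167
  S = [[8.6667, 3.6667],
 [3.6667, 4.9167]].

Step 3 — invert S. det(S) = 8.6667·4.9167 - (3.6667)² = 29.1667.
  S^{-1} = (1/det) · [[d, -b], [-b, a]] = [[0.1686, -0.1257],
 [-0.1257, 0.2971]].

Step 4 — quadratic form (x̄ - mu_0)^T · S^{-1} · (x̄ - mu_0):
  S^{-1} · (x̄ - mu_0) = (0.8314, -0.8743),
  (x̄ - mu_0)^T · [...] = (4)·(0.8314) + (-1.25)·(-0.8743) = 4.4186.

Step 5 — scale by n: T² = 4 · 4.4186 = 17.6743.

T² ≈ 17.6743


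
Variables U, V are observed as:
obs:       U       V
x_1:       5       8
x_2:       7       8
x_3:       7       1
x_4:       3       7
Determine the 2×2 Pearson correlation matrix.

Step 1 — column means:
  mean(U) = (5 + 7 + 7 + 3) / 4 = 22/4 = 5.5
  mean(V) = (8 + 8 + 1 + 7) / 4 = 24/4 = 6

Step 2 — sample variances and covariances s[i,j] = (1/(n-1)) · Σ_k (x_{k,i} - mean_i) · (x_{k,j} - mean_j), with n-1 = 3:
  s[U,U] = ((-0.5)·(-0.5) + (1.5)·(1.5) + (1.5)·(1.5) + (-2.5)·(-2.5)) / 3 = 11/3 = 3.6667
  s[U,V] = ((-0.5)·(2) + (1.5)·(2) + (1.5)·(-5) + (-2.5)·(1)) / 3 = -8/3 = -2.6667
  s[V,V] = ((2)·(2) + (2)·(2) + (-5)·(-5) + (1)·(1)) / 3 = 34/3 = 11.3333
  Sample standard deviations s_i = √(s[i,i]):
  s(U) = √(3.6667) = 1.9149
  s(V) = √(11.3333) = 3.3665

Step 3 — r_{ij} = s_{ij} / (s_i · s_j):
  r[U,U] = 1 (diagonal).
  r[U,V] = -2.6667 / (1.9149 · 3.3665) = -2.6667 / 6.4464 = -0.4137
  r[V,V] = 1 (diagonal).

R is symmetric with unit diagonal. Assembling:

R = [[1, -0.4137],
 [-0.4137, 1]]


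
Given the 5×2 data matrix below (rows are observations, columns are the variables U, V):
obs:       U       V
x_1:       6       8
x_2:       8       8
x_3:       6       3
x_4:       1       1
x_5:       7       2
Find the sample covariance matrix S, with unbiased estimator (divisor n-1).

Step 1 — column means:
  mean(U) = (6 + 8 + 6 + 1 + 7) / 5 = 28/5 = 5.6
  mean(V) = (8 + 8 + 3 + 1 + 2) / 5 = 22/5 = 4.4

Step 2 — sample covariance S[i,j] = (1/(n-1)) · Σ_k (x_{k,i} - mean_i) · (x_{k,j} - mean_j), with n-1 = 4.
  S[U,U] = ((0.4)·(0.4) + (2.4)·(2.4) + (0.4)·(0.4) + (-4.6)·(-4.6) + (1.4)·(1.4)) / 4 = 29.2/4 = 7.3
  S[U,V] = ((0.4)·(3.6) + (2.4)·(3.6) + (0.4)·(-1.4) + (-4.6)·(-3.4) + (1.4)·(-2.4)) / 4 = 21.8/4 = 5.45
  S[V,V] = ((3.6)·(3.6) + (3.6)·(3.6) + (-1.4)·(-1.4) + (-3.4)·(-3.4) + (-2.4)·(-2.4)) / 4 = 45.2/4 = 11.3

S is symmetric (S[j,i] = S[i,j]). Assembling:

S = [[7.3, 5.45],
 [5.45, 11.3]]


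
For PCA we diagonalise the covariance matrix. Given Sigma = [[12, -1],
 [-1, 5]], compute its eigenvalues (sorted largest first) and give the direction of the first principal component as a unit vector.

Step 1 — characteristic polynomial of 2×2 Sigma:
  det(Sigma - λI) = λ² - trace · λ + det = 0.
  trace = 12 + 5 = 17, det = 12·5 - (-1)² = 59.
Step 2 — discriminant:
  Δ = trace² - 4·det = 289 - 236 = 53.
Step 3 — eigenvalues:
  λ = (trace ± √Δ)/2 = (17 ± 7.2801)/2,
  λ_1 = 12.1401,  λ_2 = 4.8599.

Step 4 — unit eigenvector for λ_1: solve (Sigma - λ_1 I)v = 0. First row:
  (12 - 12.1401)·v_x + (-1)·v_y = 0, i.e. (-0.1401)·v_x + (-1)·v_y = 0,
  so v ∝ (b, λ_1 - a) = (-1, 0.1401); multiply by -1 so the first entry is positive: u = (1, -0.1401).
  ||u|| = √((1)² + (-0.1401)²) = √(1.0196) ≈ 1.0098,
  v_1 = u/||u|| ≈ (0.9903, -0.1387) (||v_1|| = 1).

λ_1 = 12.1401,  λ_2 = 4.8599;  v_1 ≈ (0.9903, -0.1387)


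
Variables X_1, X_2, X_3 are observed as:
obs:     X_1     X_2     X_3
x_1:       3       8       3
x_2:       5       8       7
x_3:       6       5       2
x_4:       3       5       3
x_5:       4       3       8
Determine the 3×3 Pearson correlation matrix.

Step 1 — column means:
  mean(X_1) = (3 + 5 + 6 + 3 + 4) / 5 = 21/5 = 4.2
  mean(X_2) = (8 + 8 + 5 + 5 + 3) / 5 = 29/5 = 5.8
  mean(X_3) = (3 + 7 + 2 + 3 + 8) / 5 = 23/5 = 4.6

Step 2 — sample variances and covariances s[i,j] = (1/(n-1)) · Σ_k (x_{k,i} - mean_i) · (x_{k,j} - mean_j), with n-1 = 4:
  s[X_1,X_1] = ((-1.2)·(-1.2) + (0.8)·(0.8) + (1.8)·(1.8) + (-1.2)·(-1.2) + (-0.2)·(-0.2)) / 4 = 6.8/4 = 1.7
  s[X_1,X_2] = ((-1.2)·(2.2) + (0.8)·(2.2) + (1.8)·(-0.8) + (-1.2)·(-0.8) + (-0.2)·(-2.8)) / 4 = -0.8/4 = -0.2
  s[X_1,X_3] = ((-1.2)·(-1.6) + (0.8)·(2.4) + (1.8)·(-2.6) + (-1.2)·(-1.6) + (-0.2)·(3.4)) / 4 = 0.4/4 = 0.1
  s[X_2,X_2] = ((2.2)·(2.2) + (2.2)·(2.2) + (-0.8)·(-0.8) + (-0.8)·(-0.8) + (-2.8)·(-2.8)) / 4 = 18.8/4 = 4.7
  s[X_2,X_3] = ((2.2)·(-1.6) + (2.2)·(2.4) + (-0.8)·(-2.6) + (-0.8)·(-1.6) + (-2.8)·(3.4)) / 4 = -4.4/4 = -1.1
  s[X_3,X_3] = ((-1.6)·(-1.6) + (2.4)·(2.4) + (-2.6)·(-2.6) + (-1.6)·(-1.6) + (3.4)·(3.4)) / 4 = 29.2/4 = 7.3
  Sample standard deviations s_i = √(s[i,i]):
  s(X_1) = √(1.7) = 1.3038
  s(X_2) = √(4.7) = 2.1679
  s(X_3) = √(7.3) = 2.7019

Step 3 — r_{ij} = s_{ij} / (s_i · s_j):
  r[X_1,X_1] = 1 (diagonal).
  r[X_1,X_2] = -0.2 / (1.3038 · 2.1679) = -0.2 / 2.8267 = -0.0708
  r[X_1,X_3] = 0.1 / (1.3038 · 2.7019) = 0.1 / 3.5228 = 0.0284
  r[X_2,X_2] = 1 (diagonal).
  r[X_2,X_3] = -1.1 / (2.1679 · 2.7019) = -1.1 / 5.8575 = -0.1878
  r[X_3,X_3] = 1 (diagonal).

R is symmetric with unit diagonal. Assembling:

R = [[1, -0.0708, 0.0284],
 [-0.0708, 1, -0.1878],
 [0.0284, -0.1878, 1]]


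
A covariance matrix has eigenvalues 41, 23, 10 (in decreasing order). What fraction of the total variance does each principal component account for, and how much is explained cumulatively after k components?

Step 1 — total variance = trace(Sigma) = Σ λ_i = 41 + 23 + 10 = 74.

Step 2 — fraction explained by component i = λ_i / Σ λ:
  PC1: 41/74 = 0.5541
  PC2: 23/74 = 0.3108
  PC3: 10/74 = 0.1351

Step 3 — cumulative fraction after k components = (λ_1 + ... + λ_k) / Σ λ:
  k = 1: 41/74 = 0.5541
  k = 2: (41 + 23)/74 = 64/74 = 0.8649
  k = 3: (41 + 23 + 10)/74 = 74/74 = 1

Summary (fraction, with percent):

explained: PC1 0.5541 (55.41%), PC2 0.3108 (31.08%), PC3 0.1351 (13.51%);  cumulative: 0.5541, 0.8649, 1


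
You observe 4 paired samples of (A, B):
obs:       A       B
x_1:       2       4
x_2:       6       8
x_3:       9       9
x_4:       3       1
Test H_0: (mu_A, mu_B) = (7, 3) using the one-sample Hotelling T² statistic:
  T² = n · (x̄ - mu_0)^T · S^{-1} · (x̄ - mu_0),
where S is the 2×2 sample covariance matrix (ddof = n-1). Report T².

Step 1 — sample mean vector:
  mean(A) = (2 + 6 + 9 + 3) / 4 = 20/4 = 5
  mean(B) = (4 + 8 + 9 + 1) / 4 = 22/4 = 5.5
  x̄ = (5, 5.5),  deviation x̄ - mu_0 = (5, 5.5) - (7, 3) = (-2, 2.5).

Step 2 — sample covariance matrix, S[i,j] = (1/(n-1)) · Σ_k (x_{k,i} - mean_i) · (x_{k,j} - mean_j), divisor n-1 = 3:
  S[A,A] = ((-3)·(-3) + (1)·(1) + (4)·(4) + (-2)·(-2)) / 3 = 30/3 = 10
  S[A,B] = ((-3)·(-1.5) + (1)·(2.5) + (4)·(3.5) + (-2)·(-4.5)) / 3 = 30/3 = 10
  S[B,B] = ((-1.5)·(-1.5) + (2.5)·(2.5) + (3.5)·(3.5) + (-4.5)·(-4.5)) / 3 = 41/3 = 13.6667
  S = [[10, 10],
 [10, 13.6667]].

Step 3 — invert S. det(S) = 10·13.6667 - (10)² = 36.6667.
  S^{-1} = (1/det) · [[d, -b], [-b, a]] = [[0.3727, -0.2727],
 [-0.2727, 0.2727]].

Step 4 — quadratic form (x̄ - mu_0)^T · S^{-1} · (x̄ - mu_0):
  S^{-1} · (x̄ - mu_0) = (-1.4273, 1.2273),
  (x̄ - mu_0)^T · [...] = (-2)·(-1.4273) + (2.5)·(1.2273) = 5.9227.

Step 5 — scale by n: T² = 4 · 5.9227 = 23.6909.

T² ≈ 23.6909


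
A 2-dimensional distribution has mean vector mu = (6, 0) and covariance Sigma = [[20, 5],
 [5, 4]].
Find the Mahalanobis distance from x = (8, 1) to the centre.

Step 1 — centre the observation: (x - mu) = (2, 1).

Step 2 — invert Sigma. det(Sigma) = 20·4 - (5)² = 55.
  Sigma^{-1} = (1/det) · [[d, -b], [-b, a]] = [[0.0727, -0.0909],
 [-0.0909, 0.3636]].

Step 3 — form the quadratic (x - mu)^T · Sigma^{-1} · (x - mu):
  Sigma^{-1} · (x - mu) = (0.0545, 0.1818).
  (x - mu)^T · [Sigma^{-1} · (x - mu)] = (2)·(0.0545) + (1)·(0.1818) = 0.2909.

Step 4 — take square root: d = √(0.2909) ≈ 0.5394.

d(x, mu) = √(0.2909) ≈ 0.5394


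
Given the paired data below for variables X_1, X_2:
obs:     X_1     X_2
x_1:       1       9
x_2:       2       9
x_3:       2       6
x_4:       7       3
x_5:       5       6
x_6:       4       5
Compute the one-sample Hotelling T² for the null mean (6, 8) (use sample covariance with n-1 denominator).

Step 1 — sample mean vector:
  mean(X_1) = (1 + 2 + 2 + 7 + 5 + 4) / 6 = 21/6 = 3.5
  mean(X_2) = (9 + 9 + 6 + 3 + 6 + 5) / 6 = 38/6 = 6.3333
  x̄ = (3.5, 6.3333),  deviation x̄ - mu_0 = (3.5, 6.3333) - (6, 8) = (-2.5, -1.6667).

Step 2 — sample covariance matrix, S[i,j] = (1/(n-1)) · Σ_k (x_{k,i} - mean_i) · (x_{k,j} - mean_j), divisor n-1 = 5:
  S[X_1,X_1] = ((-2.5)·(-2.5) + (-1.5)·(-1.5) + (-1.5)·(-1.5) + (3.5)·(3.5) + (1.5)·(1.5) + (0.5)·(0.5)) / 5 = 25.5/5 = 5.1
  S[X_1,X_2] = ((-2.5)·(2.6667) + (-1.5)·(2.6667) + (-1.5)·(-0.3333) + (3.5)·(-3.3333) + (1.5)·(-0.3333) + (0.5)·(-1.3333)) / 5 = -23/5 = -4.6
  S[X_2,X_2] = ((2.6667)·(2.6667) + (2.6667)·(2.6667) + (-0.3333)·(-0.3333) + (-3.3333)·(-3.3333) + (-0.3333)·(-0.3333) + (-1.3333)·(-1.3333)) / 5 = 27.3333/5 = 5.4667
  S = [[5.1, -4.6],
 [-4.6, 5.4667]].

Step 3 — invert S. det(S) = 5.1·5.4667 - (-4.6)² = 6.72.
  S^{-1} = (1/det) · [[d, -b], [-b, a]] = [[0.8135, 0.6845],
 [0.6845, 0.7589]].

Step 4 — quadratic form (x̄ - mu_0)^T · S^{-1} · (x̄ - mu_0):
  S^{-1} · (x̄ - mu_0) = (-3.1746, -2.9762),
  (x̄ - mu_0)^T · [...] = (-2.5)·(-3.1746) + (-1.6667)·(-2.9762) = 12.8968.

Step 5 — scale by n: T² = 6 · 12.8968 = 77.381.

T² ≈ 77.381


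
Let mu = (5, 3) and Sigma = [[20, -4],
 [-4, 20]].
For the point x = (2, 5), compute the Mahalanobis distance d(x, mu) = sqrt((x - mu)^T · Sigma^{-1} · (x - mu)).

Step 1 — centre the observation: (x - mu) = (-3, 2).

Step 2 — invert Sigma. det(Sigma) = 20·20 - (-4)² = 384.
  Sigma^{-1} = (1/det) · [[d, -b], [-b, a]] = [[0.0521, 0.0104],
 [0.0104, 0.0521]].

Step 3 — form the quadratic (x - mu)^T · Sigma^{-1} · (x - mu):
  Sigma^{-1} · (x - mu) = (-0.1354, 0.0729).
  (x - mu)^T · [Sigma^{-1} · (x - mu)] = (-3)·(-0.1354) + (2)·(0.0729) = 0.5521.

Step 4 — take square root: d = √(0.5521) ≈ 0.743.

d(x, mu) = √(0.5521) ≈ 0.743


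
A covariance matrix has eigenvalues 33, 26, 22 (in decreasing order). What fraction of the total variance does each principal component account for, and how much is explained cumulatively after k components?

Step 1 — total variance = trace(Sigma) = Σ λ_i = 33 + 26 + 22 = 81.

Step 2 — fraction explained by component i = λ_i / Σ λ:
  PC1: 33/81 = 0.4074
  PC2: 26/81 = 0.321
  PC3: 22/81 = 0.2716

Step 3 — cumulative fraction after k components = (λ_1 + ... + λ_k) / Σ λ:
  k = 1: 33/81 = 0.4074
  k = 2: (33 + 26)/81 = 59/81 = 0.7284
  k = 3: (33 + 26 + 22)/81 = 81/81 = 1

Summary (fraction, with percent):

explained: PC1 0.4074 (40.74%), PC2 0.321 (32.1%), PC3 0.2716 (27.16%);  cumulative: 0.4074, 0.7284, 1


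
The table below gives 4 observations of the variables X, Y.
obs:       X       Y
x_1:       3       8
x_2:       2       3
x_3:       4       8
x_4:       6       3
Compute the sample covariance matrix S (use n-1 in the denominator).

Step 1 — column means:
  mean(X) = (3 + 2 + 4 + 6) / 4 = 15/4 = 3.75
  mean(Y) = (8 + 3 + 8 + 3) / 4 = 22/4 = 5.5

Step 2 — sample covariance S[i,j] = (1/(n-1)) · Σ_k (x_{k,i} - mean_i) · (x_{k,j} - mean_j), with n-1 = 3.
  S[X,X] = ((-0.75)·(-0.75) + (-1.75)·(-1.75) + (0.25)·(0.25) + (2.25)·(2.25)) / 3 = 8.75/3 = 2.9167
  S[X,Y] = ((-0.75)·(2.5) + (-1.75)·(-2.5) + (0.25)·(2.5) + (2.25)·(-2.5)) / 3 = -2.5/3 = -0.8333
  S[Y,Y] = ((2.5)·(2.5) + (-2.5)·(-2.5) + (2.5)·(2.5) + (-2.5)·(-2.5)) / 3 = 25/3 = 8.3333

S is symmetric (S[j,i] = S[i,j]). Assembling:

S = [[2.9167, -0.8333],
 [-0.8333, 8.3333]]


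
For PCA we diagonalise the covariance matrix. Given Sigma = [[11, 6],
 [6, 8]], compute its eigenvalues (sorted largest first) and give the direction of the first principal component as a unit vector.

Step 1 — characteristic polynomial of 2×2 Sigma:
  det(Sigma - λI) = λ² - trace · λ + det = 0.
  trace = 11 + 8 = 19, det = 11·8 - (6)² = 52.
Step 2 — discriminant:
  Δ = trace² - 4·det = 361 - 208 = 153.
Step 3 — eigenvalues:
  λ = (trace ± √Δ)/2 = (19 ± 12.3693)/2,
  λ_1 = 15.6847,  λ_2 = 3.3153.

Step 4 — unit eigenvector for λ_1: solve (Sigma - λ_1 I)v = 0. First row:
  (11 - 15.6847)·v_x + (6)·v_y = 0, i.e. (-4.6847)·v_x + (6)·v_y = 0,
  so v ∝ (b, λ_1 - a) = (6, 4.6847) = u.
  ||u|| = √((6)² + (4.6847)²) = √(57.946) ≈ 7.6122,
  v_1 = u/||u|| ≈ (0.7882, 0.6154) (||v_1|| = 1).

λ_1 = 15.6847,  λ_2 = 3.3153;  v_1 ≈ (0.7882, 0.6154)


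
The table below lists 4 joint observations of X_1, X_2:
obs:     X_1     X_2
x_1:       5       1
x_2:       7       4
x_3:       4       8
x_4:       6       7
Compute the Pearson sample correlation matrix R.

Step 1 — column means:
  mean(X_1) = (5 + 7 + 4 + 6) / 4 = 22/4 = 5.5
  mean(X_2) = (1 + 4 + 8 + 7) / 4 = 20/4 = 5

Step 2 — sample variances and covariances s[i,j] = (1/(n-1)) · Σ_k (x_{k,i} - mean_i) · (x_{k,j} - mean_j), with n-1 = 3:
  s[X_1,X_1] = ((-0.5)·(-0.5) + (1.5)·(1.5) + (-1.5)·(-1.5) + (0.5)·(0.5)) / 3 = 5/3 = 1.6667
  s[X_1,X_2] = ((-0.5)·(-4) + (1.5)·(-1) + (-1.5)·(3) + (0.5)·(2)) / 3 = -3/3 = -1
  s[X_2,X_2] = ((-4)·(-4) + (-1)·(-1) + (3)·(3) + (2)·(2)) / 3 = 30/3 = 10
  Sample standard deviations s_i = √(s[i,i]):
  s(X_1) = √(1.6667) = 1.291
  s(X_2) = √(10) = 3.1623

Step 3 — r_{ij} = s_{ij} / (s_i · s_j):
  r[X_1,X_1] = 1 (diagonal).
  r[X_1,X_2] = -1 / (1.291 · 3.1623) = -1 / 4.0825 = -0.2449
  r[X_2,X_2] = 1 (diagonal).

R is symmetric with unit diagonal. Assembling:

R = [[1, -0.2449],
 [-0.2449, 1]]


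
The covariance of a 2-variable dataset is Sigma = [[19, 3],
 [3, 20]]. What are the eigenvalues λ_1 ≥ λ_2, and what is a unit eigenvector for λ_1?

Step 1 — characteristic polynomial of 2×2 Sigma:
  det(Sigma - λI) = λ² - trace · λ + det = 0.
  trace = 19 + 20 = 39, det = 19·20 - (3)² = 371.
Step 2 — discriminant:
  Δ = trace² - 4·det = 1521 - 1484 = 37.
Step 3 — eigenvalues:
  λ = (trace ± √Δ)/2 = (39 ± 6.0828)/2,
  λ_1 = 22.5414,  λ_2 = 16.4586.

Step 4 — unit eigenvector for λ_1: solve (Sigma - λ_1 I)v = 0. First row:
  (19 - 22.5414)·v_x + (3)·v_y = 0, i.e. (-3.5414)·v_x + (3)·v_y = 0,
  so v ∝ (b, λ_1 - a) = (3, 3.5414) = u.
  ||u|| = √((3)² + (3.5414)²) = √(21.5414) ≈ 4.6413,
  v_1 = u/||u|| ≈ (0.6464, 0.763) (||v_1|| = 1).

λ_1 = 22.5414,  λ_2 = 16.4586;  v_1 ≈ (0.6464, 0.763)


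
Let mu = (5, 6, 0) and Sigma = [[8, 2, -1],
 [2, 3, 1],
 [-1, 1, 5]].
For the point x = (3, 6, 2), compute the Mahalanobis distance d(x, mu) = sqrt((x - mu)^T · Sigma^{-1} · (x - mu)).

Step 1 — centre the observation: (x - mu) = (-2, 0, 2).

Step 2 — invert Sigma (cofactor / det for 3×3, or solve directly):
  Sigma^{-1} = [[0.1647, -0.1294, 0.0588],
 [-0.1294, 0.4588, -0.1176],
 [0.0588, -0.1176, 0.2353]].

Step 3 — form the quadratic (x - mu)^T · Sigma^{-1} · (x - mu):
  Sigma^{-1} · (x - mu) = (-0.2118, 0.0235, 0.3529).
  (x - mu)^T · [Sigma^{-1} · (x - mu)] = (-2)·(-0.2118) + (0)·(0.0235) + (2)·(0.3529) = 1.1294.

Step 4 — take square root: d = √(1.1294) ≈ 1.0627.

d(x, mu) = √(1.1294) ≈ 1.0627


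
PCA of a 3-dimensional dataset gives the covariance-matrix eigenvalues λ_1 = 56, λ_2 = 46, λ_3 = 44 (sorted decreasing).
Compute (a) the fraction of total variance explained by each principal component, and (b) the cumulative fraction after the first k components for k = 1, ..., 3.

Step 1 — total variance = trace(Sigma) = Σ λ_i = 56 + 46 + 44 = 146.

Step 2 — fraction explained by component i = λ_i / Σ λ:
  PC1: 56/146 = 0.3836
  PC2: 46/146 = 0.3151
  PC3: 44/146 = 0.3014

Step 3 — cumulative fraction after k components = (λ_1 + ... + λ_k) / Σ λ:
  k = 1: 56/146 = 0.3836
  k = 2: (56 + 46)/146 = 102/146 = 0.6986
  k = 3: (56 + 46 + 44)/146 = 146/146 = 1

Summary (fraction, with percent):

explained: PC1 0.3836 (38.36%), PC2 0.3151 (31.51%), PC3 0.3014 (30.14%);  cumulative: 0.3836, 0.6986, 1


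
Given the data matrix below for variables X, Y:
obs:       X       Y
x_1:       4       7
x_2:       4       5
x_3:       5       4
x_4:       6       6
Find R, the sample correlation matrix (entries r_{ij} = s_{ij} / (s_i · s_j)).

Step 1 — column means:
  mean(X) = (4 + 4 + 5 + 6) / 4 = 19/4 = 4.75
  mean(Y) = (7 + 5 + 4 + 6) / 4 = 22/4 = 5.5

Step 2 — sample variances and covariances s[i,j] = (1/(n-1)) · Σ_k (x_{k,i} - mean_i) · (x_{k,j} - mean_j), with n-1 = 3:
  s[X,X] = ((-0.75)·(-0.75) + (-0.75)·(-0.75) + (0.25)·(0.25) + (1.25)·(1.25)) / 3 = 2.75/3 = 0.9167
  s[X,Y] = ((-0.75)·(1.5) + (-0.75)·(-0.5) + (0.25)·(-1.5) + (1.25)·(0.5)) / 3 = -0.5/3 = -0.1667
  s[Y,Y] = ((1.5)·(1.5) + (-0.5)·(-0.5) + (-1.5)·(-1.5) + (0.5)·(0.5)) / 3 = 5/3 = 1.6667
  Sample standard deviations s_i = √(s[i,i]):
  s(X) = √(0.9167) = 0.9574
  s(Y) = √(1.6667) = 1.291

Step 3 — r_{ij} = s_{ij} / (s_i · s_j):
  r[X,X] = 1 (diagonal).
  r[X,Y] = -0.1667 / (0.9574 · 1.291) = -0.1667 / 1.236 = -0.1348
  r[Y,Y] = 1 (diagonal).

R is symmetric with unit diagonal. Assembling:

R = [[1, -0.1348],
 [-0.1348, 1]]


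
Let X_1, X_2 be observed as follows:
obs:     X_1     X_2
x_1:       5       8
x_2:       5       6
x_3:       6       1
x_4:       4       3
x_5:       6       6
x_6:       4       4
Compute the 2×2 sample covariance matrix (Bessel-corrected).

Step 1 — column means:
  mean(X_1) = (5 + 5 + 6 + 4 + 6 + 4) / 6 = 30/6 = 5
  mean(X_2) = (8 + 6 + 1 + 3 + 6 + 4) / 6 = 28/6 = 4.6667

Step 2 — sample covariance S[i,j] = (1/(n-1)) · Σ_k (x_{k,i} - mean_i) · (x_{k,j} - mean_j), with n-1 = 5.
  S[X_1,X_1] = ((0)·(0) + (0)·(0) + (1)·(1) + (-1)·(-1) + (1)·(1) + (-1)·(-1)) / 5 = 4/5 = 0.8
  S[X_1,X_2] = ((0)·(3.3333) + (0)·(1.3333) + (1)·(-3.6667) + (-1)·(-1.6667) + (1)·(1.3333) + (-1)·(-0.6667)) / 5 = 0/5 = 0
  S[X_2,X_2] = ((3.3333)·(3.3333) + (1.3333)·(1.3333) + (-3.6667)·(-3.6667) + (-1.6667)·(-1.6667) + (1.3333)·(1.3333) + (-0.6667)·(-0.6667)) / 5 = 31.3333/5 = 6.2667

S is symmetric (S[j,i] = S[i,j]). Assembling:

S = [[0.8, 0],
 [0, 6.2667]]


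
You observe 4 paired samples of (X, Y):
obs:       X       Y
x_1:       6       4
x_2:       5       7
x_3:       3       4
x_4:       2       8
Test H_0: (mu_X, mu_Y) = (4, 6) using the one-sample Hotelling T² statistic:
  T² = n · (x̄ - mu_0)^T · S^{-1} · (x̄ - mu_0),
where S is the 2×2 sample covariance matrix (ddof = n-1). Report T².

Step 1 — sample mean vector:
  mean(X) = (6 + 5 + 3 + 2) / 4 = 16/4 = 4
  mean(Y) = (4 + 7 + 4 + 8) / 4 = 23/4 = 5.75
  x̄ = (4, 5.75),  deviation x̄ - mu_0 = (4, 5.75) - (4, 6) = (0, -0.25).

Step 2 — sample covariance matrix, S[i,j] = (1/(n-1)) · Σ_k (x_{k,i} - mean_i) · (x_{k,j} - mean_j), divisor n-1 = 3:
  S[X,X] = ((2)·(2) + (1)·(1) + (-1)·(-1) + (-2)·(-2)) / 3 = 10/3 = 3.3333
  S[X,Y] = ((2)·(-1.75) + (1)·(1.25) + (-1)·(-1.75) + (-2)·(2.25)) / 3 = -5/3 = -1.6667
  S[Y,Y] = ((-1.75)·(-1.75) + (1.25)·(1.25) + (-1.75)·(-1.75) + (2.25)·(2.25)) / 3 = 12.75/3 = 4.25
  S = [[3.3333, -1.6667],
 [-1.6667, 4.25]].

Step 3 — invert S. det(S) = 3.3333·4.25 - (-1.6667)² = 11.3889.
  S^{-1} = (1/det) · [[d, -b], [-b, a]] = [[0.3732, 0.1463],
 [0.1463, 0.2927]].

Step 4 — quadratic form (x̄ - mu_0)^T · S^{-1} · (x̄ - mu_0):
  S^{-1} · (x̄ - mu_0) = (-0.0366, -0.0732),
  (x̄ - mu_0)^T · [...] = (0)·(-0.0366) + (-0.25)·(-0.0732) = 0.0183.

Step 5 — scale by n: T² = 4 · 0.0183 = 0.0732.

T² ≈ 0.0732


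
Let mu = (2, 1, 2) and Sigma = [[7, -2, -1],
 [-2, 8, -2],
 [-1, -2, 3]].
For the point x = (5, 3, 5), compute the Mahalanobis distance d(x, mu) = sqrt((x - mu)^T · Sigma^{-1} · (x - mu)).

Step 1 — centre the observation: (x - mu) = (3, 2, 3).

Step 2 — invert Sigma (cofactor / det for 3×3, or solve directly):
  Sigma^{-1} = [[0.1786, 0.0714, 0.1071],
 [0.0714, 0.1786, 0.1429],
 [0.1071, 0.1429, 0.4643]].

Step 3 — form the quadratic (x - mu)^T · Sigma^{-1} · (x - mu):
  Sigma^{-1} · (x - mu) = (1, 1, 2).
  (x - mu)^T · [Sigma^{-1} · (x - mu)] = (3)·(1) + (2)·(1) + (3)·(2) = 11.

Step 4 — take square root: d = √(11) ≈ 3.3166.

d(x, mu) = √(11) ≈ 3.3166


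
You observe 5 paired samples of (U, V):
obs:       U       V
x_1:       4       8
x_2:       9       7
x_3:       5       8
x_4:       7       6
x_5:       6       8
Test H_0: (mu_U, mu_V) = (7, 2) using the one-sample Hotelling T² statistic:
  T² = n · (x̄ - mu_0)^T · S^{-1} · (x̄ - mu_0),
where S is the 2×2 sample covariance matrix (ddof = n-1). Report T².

Step 1 — sample mean vector:
  mean(U) = (4 + 9 + 5 + 7 + 6) / 5 = 31/5 = 6.2
  mean(V) = (8 + 7 + 8 + 6 + 8) / 5 = 37/5 = 7.4
  x̄ = (6.2, 7.4),  deviation x̄ - mu_0 = (6.2, 7.4) - (7, 2) = (-0.8, 5.4).

Step 2 — sample covariance matrix, S[i,j] = (1/(n-1)) · Σ_k (x_{k,i} - mean_i) · (x_{k,j} - mean_j), divisor n-1 = 4:
  S[U,U] = ((-2.2)·(-2.2) + (2.8)·(2.8) + (-1.2)·(-1.2) + (0.8)·(0.8) + (-0.2)·(-0.2)) / 4 = 14.8/4 = 3.7
  S[U,V] = ((-2.2)·(0.6) + (2.8)·(-0.4) + (-1.2)·(0.6) + (0.8)·(-1.4) + (-0.2)·(0.6)) / 4 = -4.4/4 = -1.1
  S[V,V] = ((0.6)·(0.6) + (-0.4)·(-0.4) + (0.6)·(0.6) + (-1.4)·(-1.4) + (0.6)·(0.6)) / 4 = 3.2/4 = 0.8
  S = [[3.7, -1.1],
 [-1.1, 0.8]].

Step 3 — invert S. det(S) = 3.7·0.8 - (-1.1)² = 1.75.
  S^{-1} = (1/det) · [[d, -b], [-b, a]] = [[0.4571, 0.6286],
 [0.6286, 2.1143]].

Step 4 — quadratic form (x̄ - mu_0)^T · S^{-1} · (x̄ - mu_0):
  S^{-1} · (x̄ - mu_0) = (3.0286, 10.9143),
  (x̄ - mu_0)^T · [...] = (-0.8)·(3.0286) + (5.4)·(10.9143) = 56.5143.

Step 5 — scale by n: T² = 5 · 56.5143 = 282.5714.

T² ≈ 282.5714


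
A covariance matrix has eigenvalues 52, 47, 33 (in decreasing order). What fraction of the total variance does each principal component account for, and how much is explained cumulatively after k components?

Step 1 — total variance = trace(Sigma) = Σ λ_i = 52 + 47 + 33 = 132.

Step 2 — fraction explained by component i = λ_i / Σ λ:
  PC1: 52/132 = 0.3939
  PC2: 47/132 = 0.3561
  PC3: 33/132 = 0.25

Step 3 — cumulative fraction after k components = (λ_1 + ... + λ_k) / Σ λ:
  k = 1: 52/132 = 0.3939
  k = 2: (52 + 47)/132 = 99/132 = 0.75
  k = 3: (52 + 47 + 33)/132 = 132/132 = 1

Summary (fraction, with percent):

explained: PC1 0.3939 (39.39%), PC2 0.3561 (35.61%), PC3 0.25 (25%);  cumulative: 0.3939, 0.75, 1


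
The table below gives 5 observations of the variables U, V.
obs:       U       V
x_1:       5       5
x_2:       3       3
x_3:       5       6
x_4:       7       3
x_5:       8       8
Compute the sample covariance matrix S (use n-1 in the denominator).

Step 1 — column means:
  mean(U) = (5 + 3 + 5 + 7 + 8) / 5 = 28/5 = 5.6
  mean(V) = (5 + 3 + 6 + 3 + 8) / 5 = 25/5 = 5

Step 2 — sample covariance S[i,j] = (1/(n-1)) · Σ_k (x_{k,i} - mean_i) · (x_{k,j} - mean_j), with n-1 = 4.
  S[U,U] = ((-0.6)·(-0.6) + (-2.6)·(-2.6) + (-0.6)·(-0.6) + (1.4)·(1.4) + (2.4)·(2.4)) / 4 = 15.2/4 = 3.8
  S[U,V] = ((-0.6)·(0) + (-2.6)·(-2) + (-0.6)·(1) + (1.4)·(-2) + (2.4)·(3)) / 4 = 9/4 = 2.25
  S[V,V] = ((0)·(0) + (-2)·(-2) + (1)·(1) + (-2)·(-2) + (3)·(3)) / 4 = 18/4 = 4.5

S is symmetric (S[j,i] = S[i,j]). Assembling:

S = [[3.8, 2.25],
 [2.25, 4.5]]


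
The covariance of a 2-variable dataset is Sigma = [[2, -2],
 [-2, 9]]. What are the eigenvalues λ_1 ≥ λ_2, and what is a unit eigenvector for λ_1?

Step 1 — characteristic polynomial of 2×2 Sigma:
  det(Sigma - λI) = λ² - trace · λ + det = 0.
  trace = 2 + 9 = 11, det = 2·9 - (-2)² = 14.
Step 2 — discriminant:
  Δ = trace² - 4·det = 121 - 56 = 65.
Step 3 — eigenvalues:
  λ = (trace ± √Δ)/2 = (11 ± 8.0623)/2,
  λ_1 = 9.5311,  λ_2 = 1.4689.

Step 4 — unit eigenvector for λ_1: solve (Sigma - λ_1 I)v = 0. First row:
  (2 - 9.5311)·v_x + (-2)·v_y = 0, i.e. (-7.5311)·v_x + (-2)·v_y = 0,
  so v ∝ (b, λ_1 - a) = (-2, 7.5311); multiply by -1 so the first entry is positive: u = (2, -7.5311).
  ||u|| = √((2)² + (-7.5311)²) = √(60.7179) ≈ 7.7922,
  v_1 = u/||u|| ≈ (0.2567, -0.9665) (||v_1|| = 1).

λ_1 = 9.5311,  λ_2 = 1.4689;  v_1 ≈ (0.2567, -0.9665)


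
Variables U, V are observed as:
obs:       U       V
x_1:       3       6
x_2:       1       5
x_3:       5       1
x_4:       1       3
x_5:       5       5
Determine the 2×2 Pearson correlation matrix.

Step 1 — column means:
  mean(U) = (3 + 1 + 5 + 1 + 5) / 5 = 15/5 = 3
  mean(V) = (6 + 5 + 1 + 3 + 5) / 5 = 20/5 = 4

Step 2 — sample variances and covariances s[i,j] = (1/(n-1)) · Σ_k (x_{k,i} - mean_i) · (x_{k,j} - mean_j), with n-1 = 4:
  s[U,U] = ((0)·(0) + (-2)·(-2) + (2)·(2) + (-2)·(-2) + (2)·(2)) / 4 = 16/4 = 4
  s[U,V] = ((0)·(2) + (-2)·(1) + (2)·(-3) + (-2)·(-1) + (2)·(1)) / 4 = -4/4 = -1
  s[V,V] = ((2)·(2) + (1)·(1) + (-3)·(-3) + (-1)·(-1) + (1)·(1)) / 4 = 16/4 = 4
  Sample standard deviations s_i = √(s[i,i]):
  s(U) = √(4) = 2
  s(V) = √(4) = 2

Step 3 — r_{ij} = s_{ij} / (s_i · s_j):
  r[U,U] = 1 (diagonal).
  r[U,V] = -1 / (2 · 2) = -1 / 4 = -0.25
  r[V,V] = 1 (diagonal).

R is symmetric with unit diagonal. Assembling:

R = [[1, -0.25],
 [-0.25, 1]]


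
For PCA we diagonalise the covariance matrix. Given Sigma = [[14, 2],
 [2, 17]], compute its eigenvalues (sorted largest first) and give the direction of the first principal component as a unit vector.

Step 1 — characteristic polynomial of 2×2 Sigma:
  det(Sigma - λI) = λ² - trace · λ + det = 0.
  trace = 14 + 17 = 31, det = 14·17 - (2)² = 234.
Step 2 — discriminant:
  Δ = trace² - 4·det = 961 - 936 = 25.
Step 3 — eigenvalues:
  λ = (trace ± √Δ)/2 = (31 ± 5)/2,
  λ_1 = 18,  λ_2 = 13.

Step 4 — unit eigenvector for λ_1: solve (Sigma - λ_1 I)v = 0. First row:
  (14 - 18)·v_x + (2)·v_y = 0, i.e. (-4)·v_x + (2)·v_y = 0,
  so v ∝ (b, λ_1 - a) = (2, 4) = u.
  ||u|| = √((2)² + (4)²) = √(20) ≈ 4.4721,
  v_1 = u/||u|| ≈ (0.4472, 0.8944) (||v_1|| = 1).

λ_1 = 18,  λ_2 = 13;  v_1 ≈ (0.4472, 0.8944)


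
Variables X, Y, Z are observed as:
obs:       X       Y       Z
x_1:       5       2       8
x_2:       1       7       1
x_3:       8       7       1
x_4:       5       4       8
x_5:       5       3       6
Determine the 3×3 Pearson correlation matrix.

Step 1 — column means:
  mean(X) = (5 + 1 + 8 + 5 + 5) / 5 = 24/5 = 4.8
  mean(Y) = (2 + 7 + 7 + 4 + 3) / 5 = 23/5 = 4.6
  mean(Z) = (8 + 1 + 1 + 8 + 6) / 5 = 24/5 = 4.8

Step 2 — sample variances and covariances s[i,j] = (1/(n-1)) · Σ_k (x_{k,i} - mean_i) · (x_{k,j} - mean_j), with n-1 = 4:
  s[X,X] = ((0.2)·(0.2) + (-3.8)·(-3.8) + (3.2)·(3.2) + (0.2)·(0.2) + (0.2)·(0.2)) / 4 = 24.8/4 = 6.2
  s[X,Y] = ((0.2)·(-2.6) + (-3.8)·(2.4) + (3.2)·(2.4) + (0.2)·(-0.6) + (0.2)·(-1.6)) / 4 = -2.4/4 = -0.6
  s[X,Z] = ((0.2)·(3.2) + (-3.8)·(-3.8) + (3.2)·(-3.8) + (0.2)·(3.2) + (0.2)·(1.2)) / 4 = 3.8/4 = 0.95
  s[Y,Y] = ((-2.6)·(-2.6) + (2.4)·(2.4) + (2.4)·(2.4) + (-0.6)·(-0.6) + (-1.6)·(-1.6)) / 4 = 21.2/4 = 5.3
  s[Y,Z] = ((-2.6)·(3.2) + (2.4)·(-3.8) + (2.4)·(-3.8) + (-0.6)·(3.2) + (-1.6)·(1.2)) / 4 = -30.4/4 = -7.6
  s[Z,Z] = ((3.2)·(3.2) + (-3.8)·(-3.8) + (-3.8)·(-3.8) + (3.2)·(3.2) + (1.2)·(1.2)) / 4 = 50.8/4 = 12.7
  Sample standard deviations s_i = √(s[i,i]):
  s(X) = √(6.2) = 2.49
  s(Y) = √(5.3) = 2.3022
  s(Z) = √(12.7) = 3.5637

Step 3 — r_{ij} = s_{ij} / (s_i · s_j):
  r[X,X] = 1 (diagonal).
  r[X,Y] = -0.6 / (2.49 · 2.3022) = -0.6 / 5.7324 = -0.1047
  r[X,Z] = 0.95 / (2.49 · 3.5637) = 0.95 / 8.8736 = 0.1071
  r[Y,Y] = 1 (diagonal).
  r[Y,Z] = -7.6 / (2.3022 · 3.5637) = -7.6 / 8.2043 = -0.9263
  r[Z,Z] = 1 (diagonal).

R is symmetric with unit diagonal. Assembling:

R = [[1, -0.1047, 0.1071],
 [-0.1047, 1, -0.9263],
 [0.1071, -0.9263, 1]]


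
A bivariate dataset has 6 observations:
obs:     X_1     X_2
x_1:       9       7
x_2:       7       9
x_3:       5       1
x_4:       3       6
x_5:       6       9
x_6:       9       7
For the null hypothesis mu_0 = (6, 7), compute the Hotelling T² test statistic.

Step 1 — sample mean vector:
  mean(X_1) = (9 + 7 + 5 + 3 + 6 + 9) / 6 = 39/6 = 6.5
  mean(X_2) = (7 + 9 + 1 + 6 + 9 + 7) / 6 = 39/6 = 6.5
  x̄ = (6.5, 6.5),  deviation x̄ - mu_0 = (6.5, 6.5) - (6, 7) = (0.5, -0.5).

Step 2 — sample covariance matrix, S[i,j] = (1/(n-1)) · Σ_k (x_{k,i} - mean_i) · (x_{k,j} - mean_j), divisor n-1 = 5:
  S[X_1,X_1] = ((2.5)·(2.5) + (0.5)·(0.5) + (-1.5)·(-1.5) + (-3.5)·(-3.5) + (-0.5)·(-0.5) + (2.5)·(2.5)) / 5 = 27.5/5 = 5.5
  S[X_1,X_2] = ((2.5)·(0.5) + (0.5)·(2.5) + (-1.5)·(-5.5) + (-3.5)·(-0.5) + (-0.5)·(2.5) + (2.5)·(0.5)) / 5 = 12.5/5 = 2.5
  S[X_2,X_2] = ((0.5)·(0.5) + (2.5)·(2.5) + (-5.5)·(-5.5) + (-0.5)·(-0.5) + (2.5)·(2.5) + (0.5)·(0.5)) / 5 = 43.5/5 = 8.7
  S = [[5.5, 2.5],
 [2.5, 8.7]].

Step 3 — invert S. det(S) = 5.5·8.7 - (2.5)² = 41.6.
  S^{-1} = (1/det) · [[d, -b], [-b, a]] = [[0.2091, -0.0601],
 [-0.0601, 0.1322]].

Step 4 — quadratic form (x̄ - mu_0)^T · S^{-1} · (x̄ - mu_0):
  S^{-1} · (x̄ - mu_0) = (0.1346, -0.0962),
  (x̄ - mu_0)^T · [...] = (0.5)·(0.1346) + (-0.5)·(-0.0962) = 0.1154.

Step 5 — scale by n: T² = 6 · 0.1154 = 0.6923.

T² ≈ 0.6923


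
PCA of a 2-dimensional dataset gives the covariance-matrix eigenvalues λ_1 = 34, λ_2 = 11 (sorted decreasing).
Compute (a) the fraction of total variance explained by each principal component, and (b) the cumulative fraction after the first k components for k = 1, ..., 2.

Step 1 — total variance = trace(Sigma) = Σ λ_i = 34 + 11 = 45.

Step 2 — fraction explained by component i = λ_i / Σ λ:
  PC1: 34/45 = 0.7556
  PC2: 11/45 = 0.2444

Step 3 — cumulative fraction after k components = (λ_1 + ... + λ_k) / Σ λ:
  k = 1: 34/45 = 0.7556
  k = 2: (34 + 11)/45 = 45/45 = 1

Summary (fraction, with percent):

explained: PC1 0.7556 (75.56%), PC2 0.2444 (24.44%);  cumulative: 0.7556, 1


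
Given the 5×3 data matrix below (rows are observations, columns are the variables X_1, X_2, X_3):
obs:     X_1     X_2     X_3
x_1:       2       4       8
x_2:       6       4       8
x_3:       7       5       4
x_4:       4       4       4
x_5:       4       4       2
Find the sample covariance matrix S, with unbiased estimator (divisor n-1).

Step 1 — column means:
  mean(X_1) = (2 + 6 + 7 + 4 + 4) / 5 = 23/5 = 4.6
  mean(X_2) = (4 + 4 + 5 + 4 + 4) / 5 = 21/5 = 4.2
  mean(X_3) = (8 + 8 + 4 + 4 + 2) / 5 = 26/5 = 5.2

Step 2 — sample covariance S[i,j] = (1/(n-1)) · Σ_k (x_{k,i} - mean_i) · (x_{k,j} - mean_j), with n-1 = 4.
  S[X_1,X_1] = ((-2.6)·(-2.6) + (1.4)·(1.4) + (2.4)·(2.4) + (-0.6)·(-0.6) + (-0.6)·(-0.6)) / 4 = 15.2/4 = 3.8
  S[X_1,X_2] = ((-2.6)·(-0.2) + (1.4)·(-0.2) + (2.4)·(0.8) + (-0.6)·(-0.2) + (-0.6)·(-0.2)) / 4 = 2.4/4 = 0.6
  S[X_1,X_3] = ((-2.6)·(2.8) + (1.4)·(2.8) + (2.4)·(-1.2) + (-0.6)·(-1.2) + (-0.6)·(-3.2)) / 4 = -3.6/4 = -0.9
  S[X_2,X_2] = ((-0.2)·(-0.2) + (-0.2)·(-0.2) + (0.8)·(0.8) + (-0.2)·(-0.2) + (-0.2)·(-0.2)) / 4 = 0.8/4 = 0.2
  S[X_2,X_3] = ((-0.2)·(2.8) + (-0.2)·(2.8) + (0.8)·(-1.2) + (-0.2)·(-1.2) + (-0.2)·(-3.2)) / 4 = -1.2/4 = -0.3
  S[X_3,X_3] = ((2.8)·(2.8) + (2.8)·(2.8) + (-1.2)·(-1.2) + (-1.2)·(-1.2) + (-3.2)·(-3.2)) / 4 = 28.8/4 = 7.2

S is symmetric (S[j,i] = S[i,j]). Assembling:

S = [[3.8, 0.6, -0.9],
 [0.6, 0.2, -0.3],
 [-0.9, -0.3, 7.2]]


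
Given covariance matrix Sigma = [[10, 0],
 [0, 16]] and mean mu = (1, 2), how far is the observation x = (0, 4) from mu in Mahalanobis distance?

Step 1 — centre the observation: (x - mu) = (-1, 2).

Step 2 — invert Sigma. det(Sigma) = 10·16 - (0)² = 160.
  Sigma^{-1} = (1/det) · [[d, -b], [-b, a]] = [[0.1, 0],
 [0, 0.0625]].

Step 3 — form the quadratic (x - mu)^T · Sigma^{-1} · (x - mu):
  Sigma^{-1} · (x - mu) = (-0.1, 0.125).
  (x - mu)^T · [Sigma^{-1} · (x - mu)] = (-1)·(-0.1) + (2)·(0.125) = 0.35.

Step 4 — take square root: d = √(0.35) ≈ 0.5916.

d(x, mu) = √(0.35) ≈ 0.5916


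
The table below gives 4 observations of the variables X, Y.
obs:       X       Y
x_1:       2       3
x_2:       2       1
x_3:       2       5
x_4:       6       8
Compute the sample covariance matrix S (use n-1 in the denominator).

Step 1 — column means:
  mean(X) = (2 + 2 + 2 + 6) / 4 = 12/4 = 3
  mean(Y) = (3 + 1 + 5 + 8) / 4 = 17/4 = 4.25

Step 2 — sample covariance S[i,j] = (1/(n-1)) · Σ_k (x_{k,i} - mean_i) · (x_{k,j} - mean_j), with n-1 = 3.
  S[X,X] = ((-1)·(-1) + (-1)·(-1) + (-1)·(-1) + (3)·(3)) / 3 = 12/3 = 4
  S[X,Y] = ((-1)·(-1.25) + (-1)·(-3.25) + (-1)·(0.75) + (3)·(3.75)) / 3 = 15/3 = 5
  S[Y,Y] = ((-1.25)·(-1.25) + (-3.25)·(-3.25) + (0.75)·(0.75) + (3.75)·(3.75)) / 3 = 26.75/3 = 8.9167

S is symmetric (S[j,i] = S[i,j]). Assembling:

S = [[4, 5],
 [5, 8.9167]]


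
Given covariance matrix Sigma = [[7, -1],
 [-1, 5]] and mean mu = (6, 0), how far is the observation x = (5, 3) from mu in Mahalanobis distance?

Step 1 — centre the observation: (x - mu) = (-1, 3).

Step 2 — invert Sigma. det(Sigma) = 7·5 - (-1)² = 34.
  Sigma^{-1} = (1/det) · [[d, -b], [-b, a]] = [[0.1471, 0.0294],
 [0.0294, 0.2059]].

Step 3 — form the quadratic (x - mu)^T · Sigma^{-1} · (x - mu):
  Sigma^{-1} · (x - mu) = (-0.0588, 0.5882).
  (x - mu)^T · [Sigma^{-1} · (x - mu)] = (-1)·(-0.0588) + (3)·(0.5882) = 1.8235.

Step 4 — take square root: d = √(1.8235) ≈ 1.3504.

d(x, mu) = √(1.8235) ≈ 1.3504


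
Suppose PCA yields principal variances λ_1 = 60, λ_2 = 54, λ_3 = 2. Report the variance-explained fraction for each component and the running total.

Step 1 — total variance = trace(Sigma) = Σ λ_i = 60 + 54 + 2 = 116.

Step 2 — fraction explained by component i = λ_i / Σ λ:
  PC1: 60/116 = 0.5172
  PC2: 54/116 = 0.4655
  PC3: 2/116 = 0.0172

Step 3 — cumulative fraction after k components = (λ_1 + ... + λ_k) / Σ λ:
  k = 1: 60/116 = 0.5172
  k = 2: (60 + 54)/116 = 114/116 = 0.9828
  k = 3: (60 + 54 + 2)/116 = 116/116 = 1

Summary (fraction, with percent):

explained: PC1 0.5172 (51.72%), PC2 0.4655 (46.55%), PC3 0.0172 (1.72%);  cumulative: 0.5172, 0.9828, 1


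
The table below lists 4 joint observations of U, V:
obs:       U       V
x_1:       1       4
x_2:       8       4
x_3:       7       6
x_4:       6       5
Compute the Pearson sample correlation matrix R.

Step 1 — column means:
  mean(U) = (1 + 8 + 7 + 6) / 4 = 22/4 = 5.5
  mean(V) = (4 + 4 + 6 + 5) / 4 = 19/4 = 4.75

Step 2 — sample variances and covariances s[i,j] = (1/(n-1)) · Σ_k (x_{k,i} - mean_i) · (x_{k,j} - mean_j), with n-1 = 3:
  s[U,U] = ((-4.5)·(-4.5) + (2.5)·(2.5) + (1.5)·(1.5) + (0.5)·(0.5)) / 3 = 29/3 = 9.6667
  s[U,V] = ((-4.5)·(-0.75) + (2.5)·(-0.75) + (1.5)·(1.25) + (0.5)·(0.25)) / 3 = 3.5/3 = 1.1667
  s[V,V] = ((-0.75)·(-0.75) + (-0.75)·(-0.75) + (1.25)·(1.25) + (0.25)·(0.25)) / 3 = 2.75/3 = 0.9167
  Sample standard deviations s_i = √(s[i,i]):
  s(U) = √(9.6667) = 3.1091
  s(V) = √(0.9167) = 0.9574

Step 3 — r_{ij} = s_{ij} / (s_i · s_j):
  r[U,U] = 1 (diagonal).
  r[U,V] = 1.1667 / (3.1091 · 0.9574) = 1.1667 / 2.9768 = 0.3919
  r[V,V] = 1 (diagonal).

R is symmetric with unit diagonal. Assembling:

R = [[1, 0.3919],
 [0.3919, 1]]


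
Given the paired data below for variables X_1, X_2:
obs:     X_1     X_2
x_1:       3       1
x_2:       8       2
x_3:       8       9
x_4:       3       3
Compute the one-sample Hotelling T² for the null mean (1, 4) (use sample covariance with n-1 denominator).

Step 1 — sample mean vector:
  mean(X_1) = (3 + 8 + 8 + 3) / 4 = 22/4 = 5.5
  mean(X_2) = (1 + 2 + 9 + 3) / 4 = 15/4 = 3.75
  x̄ = (5.5, 3.75),  deviation x̄ - mu_0 = (5.5, 3.75) - (1, 4) = (4.5, -0.25).

Step 2 — sample covariance matrix, S[i,j] = (1/(n-1)) · Σ_k (x_{k,i} - mean_i) · (x_{k,j} - mean_j), divisor n-1 = 3:
  S[X_1,X_1] = ((-2.5)·(-2.5) + (2.5)·(2.5) + (2.5)·(2.5) + (-2.5)·(-2.5)) / 3 = 25/3 = 8.3333
  S[X_1,X_2] = ((-2.5)·(-2.75) + (2.5)·(-1.75) + (2.5)·(5.25) + (-2.5)·(-0.75)) / 3 = 17.5/3 = 5.8333
  S[X_2,X_2] = ((-2.75)·(-2.75) + (-1.75)·(-1.75) + (5.25)·(5.25) + (-0.75)·(-0.75)) / 3 = 38.75/3 = 12.9167
  S = [[8.3333, 5.8333],
 [5.8333, 12.9167]].

Step 3 — invert S. det(S) = 8.3333·12.9167 - (5.8333)² = 73.6111.
  S^{-1} = (1/det) · [[d, -b], [-b, a]] = [[0.1755, -0.0792],
 [-0.0792, 0.1132]].

Step 4 — quadratic form (x̄ - mu_0)^T · S^{-1} · (x̄ - mu_0):
  S^{-1} · (x̄ - mu_0) = (0.8094, -0.3849),
  (x̄ - mu_0)^T · [...] = (4.5)·(0.8094) + (-0.25)·(-0.3849) = 3.7387.

Step 5 — scale by n: T² = 4 · 3.7387 = 14.9547.

T² ≈ 14.9547
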